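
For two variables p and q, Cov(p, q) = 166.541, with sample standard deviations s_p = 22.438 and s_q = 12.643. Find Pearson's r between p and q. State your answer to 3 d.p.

0.587

r = Cov(p,q) / (s_p · s_q) = 166.541 / (22.438 × 12.643)
  = 166.541 / 283.6836 ≈ 0.587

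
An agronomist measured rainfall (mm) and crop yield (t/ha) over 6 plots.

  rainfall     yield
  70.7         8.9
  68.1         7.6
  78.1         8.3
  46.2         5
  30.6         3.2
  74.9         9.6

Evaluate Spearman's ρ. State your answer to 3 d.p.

0.829

Rank rainfall: 4, 3, 6, 2, 1, 5
Rank yield: 5, 3, 4, 2, 1, 6
d = rank(rainfall) − rank(yield): -1, 0, 2, 0, 0, -1; Σd² = 6
ρ = 1 − 6Σd² / [n(n²−1)] = 1 − 6×6 / (6×35) = 1 − 36/210 ≈ 0.829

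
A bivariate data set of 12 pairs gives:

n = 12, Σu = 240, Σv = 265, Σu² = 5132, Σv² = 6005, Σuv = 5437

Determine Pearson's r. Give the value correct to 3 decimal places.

0.608

r = (nΣuv − ΣuΣv) / √[(nΣu² − (Σu)²)(nΣv² − (Σv)²)]
Numerator: 12×5437 − 240×265 = 1644
Denominator: √[(61584 − 57600)(72060 − 70225)] = √[3984 × 1835] = 2703.8195
r = 1644 / 2703.8195 ≈ 0.608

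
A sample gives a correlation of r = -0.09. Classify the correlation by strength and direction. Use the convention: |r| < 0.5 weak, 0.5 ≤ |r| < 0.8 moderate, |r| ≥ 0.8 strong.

r = -0.09 < 0 so the relationship is negative.
|r| = 0.09, which falls in the weak range.

weak negative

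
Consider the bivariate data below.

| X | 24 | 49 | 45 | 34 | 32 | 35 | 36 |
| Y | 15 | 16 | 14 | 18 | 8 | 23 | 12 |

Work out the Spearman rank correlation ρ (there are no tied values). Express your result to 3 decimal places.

0.107

Rank X: 1, 7, 6, 3, 2, 4, 5
Rank Y: 4, 5, 3, 6, 1, 7, 2
d = rank(X) − rank(Y): -3, 2, 3, -3, 1, -3, 3; Σd² = 50
ρ = 1 − 6Σd² / [n(n²−1)] = 1 − 6×50 / (7×48) = 1 − 300/336 ≈ 0.107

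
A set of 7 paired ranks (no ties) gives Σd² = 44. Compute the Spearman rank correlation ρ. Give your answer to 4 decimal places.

ρ = 1 − 6Σd² / [n(n²−1)] = 1 − 6×44 / (7×48)
  = 1 − 264/336 = 1 − 0.78571 ≈ 0.2143

0.2143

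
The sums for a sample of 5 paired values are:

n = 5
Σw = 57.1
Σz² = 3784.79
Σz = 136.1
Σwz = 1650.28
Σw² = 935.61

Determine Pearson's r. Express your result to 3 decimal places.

0.637

r = (nΣwz − ΣwΣz) / √[(nΣw² − (Σw)²)(nΣz² − (Σz)²)]
Numerator: 5×1650.28 − 57.1×136.1 = 480.09
Denominator: √[(4678.05 − 3260.41)(18923.95 − 18523.21)] = √[1417.64 × 400.74] = 753.7274
r = 480.09 / 753.7274 ≈ 0.637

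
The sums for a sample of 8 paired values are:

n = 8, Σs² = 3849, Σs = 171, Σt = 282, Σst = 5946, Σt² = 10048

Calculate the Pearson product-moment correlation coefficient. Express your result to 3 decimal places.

r = (nΣst − ΣsΣt) / √[(nΣs² − (Σs)²)(nΣt² − (Σt)²)]
Numerator: 8×5946 − 171×282 = -654
Denominator: √[(30792 − 29241)(80384 − 79524)] = √[1551 × 860] = 1154.9286
r = -654 / 1154.9286 ≈ -0.566

-0.566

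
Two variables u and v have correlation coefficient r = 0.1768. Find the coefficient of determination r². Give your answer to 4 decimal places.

r² = (0.1768)² = 0.0313

0.0313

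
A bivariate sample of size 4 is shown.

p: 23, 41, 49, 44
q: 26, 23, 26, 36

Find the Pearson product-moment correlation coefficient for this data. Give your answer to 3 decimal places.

0.219

n = 4, Σp = 157, Σq = 111, Σp² = 6547, Σq² = 3177, Σpq = 4399
nΣpq − ΣpΣq = 17596 − 17427 = 169
nΣp² − (Σp)² = 26188 − 24649 = 1539; nΣq² − (Σq)² = 12708 − 12321 = 387
r = 169 / √(1539 × 387) = 169 / 771.7467 ≈ 0.219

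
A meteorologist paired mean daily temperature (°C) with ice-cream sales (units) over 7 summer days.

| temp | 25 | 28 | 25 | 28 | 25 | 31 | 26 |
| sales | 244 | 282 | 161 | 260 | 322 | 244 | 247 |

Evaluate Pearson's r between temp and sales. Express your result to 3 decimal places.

n = 7, Σx = 188, Σy = 1760, Σx² = 5080, Σy² = 456810, Σxy = 47337
nΣxy − ΣxΣy = 331359 − 330880 = 479
nΣx² − (Σx)² = 35560 − 35344 = 216; nΣy² − (Σy)² = 3197670 − 3097600 = 100070
r = 479 / √(216 × 100070) = 479 / 4649.2064 ≈ 0.103

0.103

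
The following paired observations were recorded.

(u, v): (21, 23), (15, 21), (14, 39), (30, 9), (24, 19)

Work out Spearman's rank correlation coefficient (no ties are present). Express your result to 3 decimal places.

-0.900

Rank u: 3, 2, 1, 5, 4
Rank v: 4, 3, 5, 1, 2
d = rank(u) − rank(v): -1, -1, -4, 4, 2; Σd² = 38
ρ = 1 − 6Σd² / [n(n²−1)] = 1 − 6×38 / (5×24) = 1 − 228/120 ≈ -0.900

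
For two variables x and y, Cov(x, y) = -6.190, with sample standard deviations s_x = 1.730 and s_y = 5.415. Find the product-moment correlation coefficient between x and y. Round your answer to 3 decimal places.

-0.661

r = Cov(x,y) / (s_x · s_y) = -6.190 / (1.730 × 5.415)
  = -6.190 / 9.3680 ≈ -0.661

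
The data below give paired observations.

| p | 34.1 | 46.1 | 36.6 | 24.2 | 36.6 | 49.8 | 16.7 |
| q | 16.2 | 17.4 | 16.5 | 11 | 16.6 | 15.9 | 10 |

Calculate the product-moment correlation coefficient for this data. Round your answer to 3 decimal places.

n = 7, Σp = 244.1, Σq = 103.6, Σp² = 9311.71, Σq² = 1586.82, Σpq = 3791.04
nΣpq − ΣpΣq = 26537.28 − 25288.76 = 1248.52
nΣp² − (Σp)² = 65181.97 − 59584.81 = 5597.16; nΣq² − (Σq)² = 11107.74 − 10732.96 = 374.78
r = 1248.52 / √(5597.16 × 374.78) = 1248.52 / 1448.3451 ≈ 0.862

0.862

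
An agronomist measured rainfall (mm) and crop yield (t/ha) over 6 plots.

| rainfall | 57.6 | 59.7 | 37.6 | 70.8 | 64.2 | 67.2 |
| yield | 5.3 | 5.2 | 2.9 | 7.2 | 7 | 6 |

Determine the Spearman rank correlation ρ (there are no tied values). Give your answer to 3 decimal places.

0.886

Rank rainfall: 2, 3, 1, 6, 4, 5
Rank yield: 3, 2, 1, 6, 5, 4
d = rank(rainfall) − rank(yield): -1, 1, 0, 0, -1, 1; Σd² = 4
ρ = 1 − 6Σd² / [n(n²−1)] = 1 − 6×4 / (6×35) = 1 − 24/210 ≈ 0.886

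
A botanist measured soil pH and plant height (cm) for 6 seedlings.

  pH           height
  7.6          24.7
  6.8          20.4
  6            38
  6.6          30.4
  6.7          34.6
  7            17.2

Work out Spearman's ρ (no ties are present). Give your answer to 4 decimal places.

Rank pH: 6, 4, 1, 2, 3, 5
Rank height: 3, 2, 6, 4, 5, 1
d = rank(pH) − rank(height): 3, 2, -5, -2, -2, 4; Σd² = 62
ρ = 1 − 6Σd² / [n(n²−1)] = 1 − 6×62 / (6×35) = 1 − 372/210 ≈ -0.7714

-0.7714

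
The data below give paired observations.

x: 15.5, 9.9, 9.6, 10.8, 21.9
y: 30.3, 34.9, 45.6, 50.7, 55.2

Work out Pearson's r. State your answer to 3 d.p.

0.342

n = 5, Σx = 67.7, Σy = 216.7, Σx² = 1026.67, Σy² = 9832.99, Σxy = 3009.36
nΣxy − ΣxΣy = 15046.8 − 14670.59 = 376.21
nΣx² − (Σx)² = 5133.35 − 4583.29 = 550.06; nΣy² − (Σy)² = 49164.95 − 46958.89 = 2206.06
r = 376.21 / √(550.06 × 2206.06) = 376.21 / 1101.5740 ≈ 0.342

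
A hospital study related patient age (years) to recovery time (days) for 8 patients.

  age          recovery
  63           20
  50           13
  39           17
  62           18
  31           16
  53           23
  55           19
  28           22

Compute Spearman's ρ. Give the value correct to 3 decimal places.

Rank age: 8, 4, 3, 7, 2, 5, 6, 1
Rank recovery: 6, 1, 3, 4, 2, 8, 5, 7
d = rank(age) − rank(recovery): 2, 3, 0, 3, 0, -3, 1, -6; Σd² = 68
ρ = 1 − 6Σd² / [n(n²−1)] = 1 − 6×68 / (8×63) = 1 − 408/504 ≈ 0.190

0.190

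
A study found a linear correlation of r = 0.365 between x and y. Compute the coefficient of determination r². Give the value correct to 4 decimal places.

r² = (0.365)² = 0.1332

0.1332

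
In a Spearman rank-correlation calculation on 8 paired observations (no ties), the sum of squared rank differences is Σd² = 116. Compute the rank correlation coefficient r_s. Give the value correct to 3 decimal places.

-0.381

ρ = 1 − 6Σd² / [n(n²−1)] = 1 − 6×116 / (8×63)
  = 1 − 696/504 = 1 − 1.3810 ≈ -0.381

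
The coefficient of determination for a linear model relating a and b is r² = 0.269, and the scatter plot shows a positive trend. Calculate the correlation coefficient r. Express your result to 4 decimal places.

0.5187

|r| = √0.269 = 0.5187
The association is positive, so r = 0.5187.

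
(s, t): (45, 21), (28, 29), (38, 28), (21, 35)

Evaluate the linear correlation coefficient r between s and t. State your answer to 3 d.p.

-0.947

n = 4, Σs = 132, Σt = 113, Σs² = 4694, Σt² = 3291, Σst = 3556
nΣst − ΣsΣt = 14224 − 14916 = -692
nΣs² − (Σs)² = 18776 − 17424 = 1352; nΣt² − (Σt)² = 13164 − 12769 = 395
r = -692 / √(1352 × 395) = -692 / 730.7804 ≈ -0.947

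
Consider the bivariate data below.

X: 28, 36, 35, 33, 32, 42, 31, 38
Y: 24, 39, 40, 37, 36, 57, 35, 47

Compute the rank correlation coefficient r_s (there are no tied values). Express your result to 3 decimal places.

0.976

Rank X: 1, 6, 5, 4, 3, 8, 2, 7
Rank Y: 1, 5, 6, 4, 3, 8, 2, 7
d = rank(X) − rank(Y): 0, 1, -1, 0, 0, 0, 0, 0; Σd² = 2
ρ = 1 − 6Σd² / [n(n²−1)] = 1 − 6×2 / (8×63) = 1 − 12/504 ≈ 0.976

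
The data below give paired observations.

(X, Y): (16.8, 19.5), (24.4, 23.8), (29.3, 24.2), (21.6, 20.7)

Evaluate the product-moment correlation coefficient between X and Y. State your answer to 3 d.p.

n = 4, ΣX = 92.1, ΣY = 88.2, ΣX² = 2202.65, ΣY² = 1960.82, ΣXY = 2064.5
nΣXY − ΣXΣY = 8258 − 8123.22 = 134.78
nΣX² − (ΣX)² = 8810.6 − 8482.41 = 328.19; nΣY² − (ΣY)² = 7843.28 − 7779.24 = 64.04
r = 134.78 / √(328.19 × 64.04) = 134.78 / 144.9734 ≈ 0.930

0.930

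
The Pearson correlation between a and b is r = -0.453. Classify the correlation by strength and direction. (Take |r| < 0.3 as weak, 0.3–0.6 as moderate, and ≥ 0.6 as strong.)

moderate negative

r = -0.453 < 0 so the relationship is negative.
|r| = 0.453, which falls in the moderate range.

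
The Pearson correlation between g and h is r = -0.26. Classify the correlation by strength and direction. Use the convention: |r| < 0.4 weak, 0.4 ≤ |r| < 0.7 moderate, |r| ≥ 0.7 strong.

r = -0.26 < 0 so the relationship is negative.
|r| = 0.26, which falls in the weak range.

weak negative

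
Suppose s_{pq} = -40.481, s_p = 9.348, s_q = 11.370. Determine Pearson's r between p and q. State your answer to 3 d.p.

r = Cov(p,q) / (s_p · s_q) = -40.481 / (9.348 × 11.370)
  = -40.481 / 106.2868 ≈ -0.381

-0.381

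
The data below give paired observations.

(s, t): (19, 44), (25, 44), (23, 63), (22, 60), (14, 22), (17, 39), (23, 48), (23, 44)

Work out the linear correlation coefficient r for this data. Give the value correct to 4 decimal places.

0.7220

n = 8, Σs = 166, Σt = 364, Σs² = 3542, Σt² = 17686, Σst = 7792
nΣst − ΣsΣt = 62336 − 60424 = 1912
nΣs² − (Σs)² = 28336 − 27556 = 780; nΣt² − (Σt)² = 141488 − 132496 = 8992
r = 1912 / √(780 × 8992) = 1912 / 2648.3504 ≈ 0.7220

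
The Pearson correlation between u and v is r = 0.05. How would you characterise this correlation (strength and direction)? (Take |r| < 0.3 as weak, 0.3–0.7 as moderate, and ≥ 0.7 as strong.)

weak positive

r = 0.05 > 0 so the relationship is positive.
|r| = 0.05, which falls in the weak range.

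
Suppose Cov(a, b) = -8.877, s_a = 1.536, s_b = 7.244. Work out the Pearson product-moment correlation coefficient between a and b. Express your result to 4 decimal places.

r = Cov(a,b) / (s_a · s_b) = -8.877 / (1.536 × 7.244)
  = -8.877 / 11.1268 ≈ -0.7978

-0.7978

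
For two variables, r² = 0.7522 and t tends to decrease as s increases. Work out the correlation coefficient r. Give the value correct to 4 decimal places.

-0.8673

|r| = √0.7522 = 0.8673
The association is negative, so r = −0.8673.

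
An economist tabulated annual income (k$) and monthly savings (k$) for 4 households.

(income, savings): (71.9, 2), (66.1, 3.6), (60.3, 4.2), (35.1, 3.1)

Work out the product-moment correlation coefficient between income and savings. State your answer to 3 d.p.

n = 4, Σx = 233.4, Σy = 12.9, Σx² = 14406.92, Σy² = 44.21, Σxy = 743.83
nΣxy − ΣxΣy = 2975.32 − 3010.86 = -35.54
nΣx² − (Σx)² = 57627.68 − 54475.56 = 3152.12; nΣy² − (Σy)² = 176.84 − 166.41 = 10.43
r = -35.54 / √(3152.12 × 10.43) = -35.54 / 181.3191 ≈ -0.196

-0.196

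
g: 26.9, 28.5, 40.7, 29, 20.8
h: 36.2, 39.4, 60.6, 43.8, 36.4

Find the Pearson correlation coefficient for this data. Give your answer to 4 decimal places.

n = 5, Σg = 145.9, Σh = 216.4, Σg² = 4465.99, Σh² = 9778.56, Σgh = 6590.42
nΣgh − ΣgΣh = 32952.1 − 31572.76 = 1379.34
nΣg² − (Σg)² = 22329.95 − 21286.81 = 1043.14; nΣh² − (Σh)² = 48892.8 − 46828.96 = 2063.84
r = 1379.34 / √(1043.14 × 2063.84) = 1379.34 / 1467.2675 ≈ 0.9401

0.9401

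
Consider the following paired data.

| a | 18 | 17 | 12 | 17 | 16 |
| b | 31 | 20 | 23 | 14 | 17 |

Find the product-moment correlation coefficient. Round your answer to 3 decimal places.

n = 5, Σa = 80, Σb = 105, Σa² = 1302, Σb² = 2375, Σab = 1684
nΣab − ΣaΣb = 8420 − 8400 = 20
nΣa² − (Σa)² = 6510 − 6400 = 110; nΣb² − (Σb)² = 11875 − 11025 = 850
r = 20 / √(110 × 850) = 20 / 305.7777 ≈ 0.065

0.065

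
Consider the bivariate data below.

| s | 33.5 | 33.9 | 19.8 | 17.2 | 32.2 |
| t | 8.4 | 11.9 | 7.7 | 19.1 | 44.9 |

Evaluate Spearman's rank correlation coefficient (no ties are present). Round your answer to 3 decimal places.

Rank s: 4, 5, 2, 1, 3
Rank t: 2, 3, 1, 4, 5
d = rank(s) − rank(t): 2, 2, 1, -3, -2; Σd² = 22
ρ = 1 − 6Σd² / [n(n²−1)] = 1 − 6×22 / (5×24) = 1 − 132/120 ≈ -0.100

-0.100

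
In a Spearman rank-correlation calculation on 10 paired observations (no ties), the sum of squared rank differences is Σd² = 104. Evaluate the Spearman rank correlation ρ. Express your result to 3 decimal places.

0.370

ρ = 1 − 6Σd² / [n(n²−1)] = 1 − 6×104 / (10×99)
  = 1 − 624/990 = 1 − 0.6303 ≈ 0.370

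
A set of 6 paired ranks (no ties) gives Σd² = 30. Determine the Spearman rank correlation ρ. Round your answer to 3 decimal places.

0.143

ρ = 1 − 6Σd² / [n(n²−1)] = 1 − 6×30 / (6×35)
  = 1 − 180/210 = 1 − 0.8571 ≈ 0.143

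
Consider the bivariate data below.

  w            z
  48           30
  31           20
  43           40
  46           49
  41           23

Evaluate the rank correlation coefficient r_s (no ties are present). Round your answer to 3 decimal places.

0.700

Rank w: 5, 1, 3, 4, 2
Rank z: 3, 1, 4, 5, 2
d = rank(w) − rank(z): 2, 0, -1, -1, 0; Σd² = 6
ρ = 1 − 6Σd² / [n(n²−1)] = 1 − 6×6 / (5×24) = 1 − 36/120 ≈ 0.700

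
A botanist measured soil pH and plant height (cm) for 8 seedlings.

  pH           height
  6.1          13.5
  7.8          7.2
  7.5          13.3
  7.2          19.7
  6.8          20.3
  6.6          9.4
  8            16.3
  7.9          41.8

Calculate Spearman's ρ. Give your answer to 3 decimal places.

0.190

Rank pH: 1, 6, 5, 4, 3, 2, 8, 7
Rank height: 4, 1, 3, 6, 7, 2, 5, 8
d = rank(pH) − rank(height): -3, 5, 2, -2, -4, 0, 3, -1; Σd² = 68
ρ = 1 − 6Σd² / [n(n²−1)] = 1 − 6×68 / (8×63) = 1 − 408/504 ≈ 0.190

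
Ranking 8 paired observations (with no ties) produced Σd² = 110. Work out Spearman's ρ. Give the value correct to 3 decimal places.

ρ = 1 − 6Σd² / [n(n²−1)] = 1 − 6×110 / (8×63)
  = 1 − 660/504 = 1 − 1.3095 ≈ -0.310

-0.310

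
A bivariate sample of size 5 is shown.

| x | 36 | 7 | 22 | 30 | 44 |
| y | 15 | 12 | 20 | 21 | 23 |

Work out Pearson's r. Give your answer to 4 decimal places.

0.6843

n = 5, Σx = 139, Σy = 91, Σx² = 4665, Σy² = 1739, Σxy = 2706
nΣxy − ΣxΣy = 13530 − 12649 = 881
nΣx² − (Σx)² = 23325 − 19321 = 4004; nΣy² − (Σy)² = 8695 − 8281 = 414
r = 881 / √(4004 × 414) = 881 / 1287.4999 ≈ 0.6843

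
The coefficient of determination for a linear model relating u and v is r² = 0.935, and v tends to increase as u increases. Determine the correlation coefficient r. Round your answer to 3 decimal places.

0.967

|r| = √0.935 = 0.967
The association is positive, so r = 0.967.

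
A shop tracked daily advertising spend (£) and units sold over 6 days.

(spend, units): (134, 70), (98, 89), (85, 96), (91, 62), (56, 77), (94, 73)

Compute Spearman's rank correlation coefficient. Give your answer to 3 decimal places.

Rank spend: 6, 5, 2, 3, 1, 4
Rank units: 2, 5, 6, 1, 4, 3
d = rank(spend) − rank(units): 4, 0, -4, 2, -3, 1; Σd² = 46
ρ = 1 − 6Σd² / [n(n²−1)] = 1 − 6×46 / (6×35) = 1 − 276/210 ≈ -0.314

-0.314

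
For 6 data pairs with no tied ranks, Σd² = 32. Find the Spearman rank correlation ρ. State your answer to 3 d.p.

ρ = 1 − 6Σd² / [n(n²−1)] = 1 − 6×32 / (6×35)
  = 1 − 192/210 = 1 − 0.9143 ≈ 0.086

0.086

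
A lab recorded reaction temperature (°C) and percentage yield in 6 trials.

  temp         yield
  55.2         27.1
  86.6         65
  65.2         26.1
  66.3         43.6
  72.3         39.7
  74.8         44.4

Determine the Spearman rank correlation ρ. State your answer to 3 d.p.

Rank temp: 1, 6, 2, 3, 4, 5
Rank yield: 2, 6, 1, 4, 3, 5
d = rank(temp) − rank(yield): -1, 0, 1, -1, 1, 0; Σd² = 4
ρ = 1 − 6Σd² / [n(n²−1)] = 1 − 6×4 / (6×35) = 1 − 24/210 ≈ 0.886

0.886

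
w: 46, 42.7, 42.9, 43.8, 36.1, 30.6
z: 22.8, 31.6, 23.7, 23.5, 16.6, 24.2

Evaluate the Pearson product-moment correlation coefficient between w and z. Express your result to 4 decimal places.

0.2745

n = 6, Σw = 242.1, Σz = 142.4, Σw² = 9937.71, Σz² = 3493.54, Σwz = 5783.93
nΣwz − ΣwΣz = 34703.58 − 34475.04 = 228.54
nΣw² − (Σw)² = 59626.26 − 58612.41 = 1013.85; nΣz² − (Σz)² = 20961.24 − 20277.76 = 683.48
r = 228.54 / √(1013.85 × 683.48) = 228.54 / 832.4339 ≈ 0.2745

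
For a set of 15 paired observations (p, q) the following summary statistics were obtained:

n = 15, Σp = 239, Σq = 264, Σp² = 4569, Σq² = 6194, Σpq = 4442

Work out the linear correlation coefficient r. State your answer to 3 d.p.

r = (nΣpq − ΣpΣq) / √[(nΣp² − (Σp)²)(nΣq² − (Σq)²)]
Numerator: 15×4442 − 239×264 = 3534
Denominator: √[(68535 − 57121)(92910 − 69696)] = √[11414 × 23214] = 16277.7331
r = 3534 / 16277.7331 ≈ 0.217

0.217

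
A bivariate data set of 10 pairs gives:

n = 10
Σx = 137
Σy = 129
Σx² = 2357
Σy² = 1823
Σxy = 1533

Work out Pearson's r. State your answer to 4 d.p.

-0.8483

r = (nΣxy − ΣxΣy) / √[(nΣx² − (Σx)²)(nΣy² − (Σy)²)]
Numerator: 10×1533 − 137×129 = -2343
Denominator: √[(23570 − 18769)(18230 − 16641)] = √[4801 × 1589] = 2762.0262
r = -2343 / 2762.0262 ≈ -0.8483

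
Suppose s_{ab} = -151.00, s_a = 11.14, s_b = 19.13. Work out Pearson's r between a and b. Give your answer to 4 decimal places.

-0.7086

r = Cov(a,b) / (s_a · s_b) = -151.00 / (11.14 × 19.13)
  = -151.00 / 213.1082 ≈ -0.7086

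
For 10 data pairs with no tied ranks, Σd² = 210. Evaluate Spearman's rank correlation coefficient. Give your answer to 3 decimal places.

-0.273

ρ = 1 − 6Σd² / [n(n²−1)] = 1 − 6×210 / (10×99)
  = 1 − 1260/990 = 1 − 1.2727 ≈ -0.273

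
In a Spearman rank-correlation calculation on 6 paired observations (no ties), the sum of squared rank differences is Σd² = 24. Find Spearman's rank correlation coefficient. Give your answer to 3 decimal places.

ρ = 1 − 6Σd² / [n(n²−1)] = 1 − 6×24 / (6×35)
  = 1 − 144/210 = 1 − 0.6857 ≈ 0.314

0.314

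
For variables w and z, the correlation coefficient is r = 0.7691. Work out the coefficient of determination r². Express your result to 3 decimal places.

0.592

r² = (0.7691)² = 0.592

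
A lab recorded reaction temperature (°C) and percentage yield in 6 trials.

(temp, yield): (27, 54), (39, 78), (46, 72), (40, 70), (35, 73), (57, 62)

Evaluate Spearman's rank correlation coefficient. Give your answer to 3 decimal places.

Rank temp: 1, 3, 5, 4, 2, 6
Rank yield: 1, 6, 4, 3, 5, 2
d = rank(temp) − rank(yield): 0, -3, 1, 1, -3, 4; Σd² = 36
ρ = 1 − 6Σd² / [n(n²−1)] = 1 − 6×36 / (6×35) = 1 − 216/210 ≈ -0.029

-0.029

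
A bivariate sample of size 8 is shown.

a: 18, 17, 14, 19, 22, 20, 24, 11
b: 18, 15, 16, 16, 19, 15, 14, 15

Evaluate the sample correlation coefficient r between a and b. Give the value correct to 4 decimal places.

n = 8, Σa = 145, Σb = 128, Σa² = 2751, Σb² = 2068, Σab = 2326
nΣab − ΣaΣb = 18608 − 18560 = 48
nΣa² − (Σa)² = 22008 − 21025 = 983; nΣb² − (Σb)² = 16544 − 16384 = 160
r = 48 / √(983 × 160) = 48 / 396.5854 ≈ 0.1210

0.1210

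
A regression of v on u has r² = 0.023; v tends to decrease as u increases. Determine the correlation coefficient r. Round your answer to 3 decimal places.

|r| = √0.023 = 0.152
The association is negative, so r = −0.152.

-0.152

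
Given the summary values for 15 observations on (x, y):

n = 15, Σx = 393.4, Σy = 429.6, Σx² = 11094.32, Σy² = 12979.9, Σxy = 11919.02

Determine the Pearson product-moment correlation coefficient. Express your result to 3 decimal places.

0.900

r = (nΣxy − ΣxΣy) / √[(nΣx² − (Σx)²)(nΣy² − (Σy)²)]
Numerator: 15×11919.02 − 393.4×429.6 = 9780.66
Denominator: √[(166414.8 − 154763.56)(194698.5 − 184556.16)] = √[11651.24 × 10142.34] = 10870.6411
r = 9780.66 / 10870.6411 ≈ 0.900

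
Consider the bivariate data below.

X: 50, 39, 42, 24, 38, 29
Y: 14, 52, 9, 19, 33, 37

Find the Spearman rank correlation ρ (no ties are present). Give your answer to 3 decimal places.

Rank X: 6, 4, 5, 1, 3, 2
Rank Y: 2, 6, 1, 3, 4, 5
d = rank(X) − rank(Y): 4, -2, 4, -2, -1, -3; Σd² = 50
ρ = 1 − 6Σd² / [n(n²−1)] = 1 − 6×50 / (6×35) = 1 − 300/210 ≈ -0.429

-0.429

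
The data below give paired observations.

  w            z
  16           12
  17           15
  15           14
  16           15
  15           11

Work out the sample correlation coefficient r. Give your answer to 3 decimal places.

0.559

n = 5, Σw = 79, Σz = 67, Σw² = 1251, Σz² = 911, Σwz = 1062
nΣwz − ΣwΣz = 5310 − 5293 = 17
nΣw² − (Σw)² = 6255 − 6241 = 14; nΣz² − (Σz)² = 4555 − 4489 = 66
r = 17 / √(14 × 66) = 17 / 30.3974 ≈ 0.559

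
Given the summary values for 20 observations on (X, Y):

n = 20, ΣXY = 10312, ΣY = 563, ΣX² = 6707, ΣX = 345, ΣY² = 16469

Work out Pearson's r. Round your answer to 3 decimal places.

0.877

r = (nΣXY − ΣXΣY) / √[(nΣX² − (ΣX)²)(nΣY² − (ΣY)²)]
Numerator: 20×10312 − 345×563 = 12005
Denominator: √[(134140 − 119025)(329380 − 316969)] = √[15115 × 12411] = 13696.4326
r = 12005 / 13696.4326 ≈ 0.877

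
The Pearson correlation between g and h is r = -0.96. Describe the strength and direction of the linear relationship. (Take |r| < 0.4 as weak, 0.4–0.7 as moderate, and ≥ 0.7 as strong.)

r = -0.96 < 0 so the relationship is negative.
|r| = 0.96, which falls in the strong range.

strong negative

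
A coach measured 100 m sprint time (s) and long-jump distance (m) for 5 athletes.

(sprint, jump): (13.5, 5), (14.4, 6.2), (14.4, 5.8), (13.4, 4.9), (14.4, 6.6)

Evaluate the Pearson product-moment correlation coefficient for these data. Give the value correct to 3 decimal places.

0.924

n = 5, Σx = 70.1, Σy = 28.5, Σx² = 983.89, Σy² = 164.65, Σxy = 401
nΣxy − ΣxΣy = 2005 − 1997.85 = 7.15
nΣx² − (Σx)² = 4919.45 − 4914.01 = 5.44; nΣy² − (Σy)² = 823.25 − 812.25 = 11
r = 7.15 / √(5.44 × 11) = 7.15 / 7.7356 ≈ 0.924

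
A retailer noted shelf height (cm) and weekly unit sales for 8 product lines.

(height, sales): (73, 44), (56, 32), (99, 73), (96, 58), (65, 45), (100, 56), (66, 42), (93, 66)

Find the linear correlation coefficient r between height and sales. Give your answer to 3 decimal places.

n = 8, Σx = 648, Σy = 416, Σx² = 54712, Σy² = 22934, Σxy = 35234
nΣxy − ΣxΣy = 281872 − 269568 = 12304
nΣx² − (Σx)² = 437696 − 419904 = 17792; nΣy² − (Σy)² = 183472 − 173056 = 10416
r = 12304 / √(17792 × 10416) = 12304 / 13613.2829 ≈ 0.904

0.904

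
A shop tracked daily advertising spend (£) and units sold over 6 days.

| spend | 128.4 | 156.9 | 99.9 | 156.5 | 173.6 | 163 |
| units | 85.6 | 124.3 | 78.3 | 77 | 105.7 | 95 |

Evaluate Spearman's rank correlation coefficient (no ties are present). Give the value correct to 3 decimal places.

Rank spend: 2, 4, 1, 3, 6, 5
Rank units: 3, 6, 2, 1, 5, 4
d = rank(spend) − rank(units): -1, -2, -1, 2, 1, 1; Σd² = 12
ρ = 1 − 6Σd² / [n(n²−1)] = 1 − 6×12 / (6×35) = 1 − 72/210 ≈ 0.657

0.657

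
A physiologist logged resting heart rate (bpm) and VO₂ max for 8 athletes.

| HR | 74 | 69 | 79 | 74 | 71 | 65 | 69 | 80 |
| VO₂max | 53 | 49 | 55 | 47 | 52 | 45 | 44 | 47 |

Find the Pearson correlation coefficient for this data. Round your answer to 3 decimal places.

n = 8, Σx = 581, Σy = 392, Σx² = 42381, Σy² = 19318, Σxy = 28539
nΣxy − ΣxΣy = 228312 − 227752 = 560
nΣx² − (Σx)² = 339048 − 337561 = 1487; nΣy² − (Σy)² = 154544 − 153664 = 880
r = 560 / √(1487 × 880) = 560 / 1143.9231 ≈ 0.490

0.490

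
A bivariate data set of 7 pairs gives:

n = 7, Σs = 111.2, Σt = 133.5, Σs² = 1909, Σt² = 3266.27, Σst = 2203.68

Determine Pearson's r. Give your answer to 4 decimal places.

r = (nΣst − ΣsΣt) / √[(nΣs² − (Σs)²)(nΣt² − (Σt)²)]
Numerator: 7×2203.68 − 111.2×133.5 = 580.56
Denominator: √[(13363 − 12365.44)(22863.89 − 17822.25)] = √[997.56 × 5041.64] = 2242.6186
r = 580.56 / 2242.6186 ≈ 0.2589

0.2589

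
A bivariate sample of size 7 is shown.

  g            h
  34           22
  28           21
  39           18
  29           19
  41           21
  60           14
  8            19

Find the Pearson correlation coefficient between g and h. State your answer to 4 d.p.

-0.5274

n = 7, Σg = 239, Σh = 134, Σg² = 9647, Σh² = 2608, Σgh = 4442
nΣgh − ΣgΣh = 31094 − 32026 = -932
nΣg² − (Σg)² = 67529 − 57121 = 10408; nΣh² − (Σh)² = 18256 − 17956 = 300
r = -932 / √(10408 × 300) = -932 / 1767.0314 ≈ -0.5274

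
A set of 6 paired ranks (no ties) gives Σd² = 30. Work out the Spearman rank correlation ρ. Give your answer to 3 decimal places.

0.143

ρ = 1 − 6Σd² / [n(n²−1)] = 1 − 6×30 / (6×35)
  = 1 − 180/210 = 1 − 0.8571 ≈ 0.143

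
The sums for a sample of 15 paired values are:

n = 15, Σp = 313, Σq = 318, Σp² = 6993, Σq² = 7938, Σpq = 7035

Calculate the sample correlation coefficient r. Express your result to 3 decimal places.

0.537

r = (nΣpq − ΣpΣq) / √[(nΣp² − (Σp)²)(nΣq² − (Σq)²)]
Numerator: 15×7035 − 313×318 = 5991
Denominator: √[(104895 − 97969)(119070 − 101124)] = √[6926 × 17946] = 11148.7217
r = 5991 / 11148.7217 ≈ 0.537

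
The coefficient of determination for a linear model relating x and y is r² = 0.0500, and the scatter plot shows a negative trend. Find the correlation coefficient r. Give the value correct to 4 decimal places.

-0.2236

|r| = √0.0500 = 0.2236
The association is negative, so r = −0.2236.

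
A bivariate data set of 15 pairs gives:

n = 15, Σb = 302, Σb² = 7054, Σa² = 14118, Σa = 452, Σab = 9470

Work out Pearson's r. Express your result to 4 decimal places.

0.5311

r = (nΣab − ΣaΣb) / √[(nΣa² − (Σa)²)(nΣb² − (Σb)²)]
Numerator: 15×9470 − 452×302 = 5546
Denominator: √[(211770 − 204304)(105810 − 91204)] = √[7466 × 14606] = 10442.6240
r = 5546 / 10442.6240 ≈ 0.5311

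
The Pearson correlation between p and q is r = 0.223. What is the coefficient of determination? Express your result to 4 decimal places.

r² = (0.223)² = 0.0497

0.0497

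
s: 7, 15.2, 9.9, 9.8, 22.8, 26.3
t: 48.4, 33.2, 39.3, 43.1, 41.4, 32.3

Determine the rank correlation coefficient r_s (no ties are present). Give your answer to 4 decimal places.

-0.8286

Rank s: 1, 4, 3, 2, 5, 6
Rank t: 6, 2, 3, 5, 4, 1
d = rank(s) − rank(t): -5, 2, 0, -3, 1, 5; Σd² = 64
ρ = 1 − 6Σd² / [n(n²−1)] = 1 − 6×64 / (6×35) = 1 − 384/210 ≈ -0.8286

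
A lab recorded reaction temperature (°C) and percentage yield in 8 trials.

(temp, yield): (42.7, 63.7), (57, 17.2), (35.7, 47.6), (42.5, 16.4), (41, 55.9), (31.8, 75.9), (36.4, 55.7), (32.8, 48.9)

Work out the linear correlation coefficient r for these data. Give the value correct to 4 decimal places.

-0.6864

n = 8, Σx = 319.9, Σy = 381.3, Σx² = 13246.07, Σy² = 21267.57, Σxy = 14433.63
nΣxy − ΣxΣy = 115469.04 − 121977.87 = -6508.83
nΣx² − (Σx)² = 105968.56 − 102336.01 = 3632.55; nΣy² − (Σy)² = 170140.56 − 145389.69 = 24750.87
r = -6508.83 / √(3632.55 × 24750.87) = -6508.83 / 9482.0237 ≈ -0.6864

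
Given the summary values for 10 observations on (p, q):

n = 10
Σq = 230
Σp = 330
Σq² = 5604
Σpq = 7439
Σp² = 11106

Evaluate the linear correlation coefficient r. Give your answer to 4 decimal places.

-0.5798

r = (nΣpq − ΣpΣq) / √[(nΣp² − (Σp)²)(nΣq² − (Σq)²)]
Numerator: 10×7439 − 330×230 = -1510
Denominator: √[(111060 − 108900)(56040 − 52900)] = √[2160 × 3140] = 2604.3041
r = -1510 / 2604.3041 ≈ -0.5798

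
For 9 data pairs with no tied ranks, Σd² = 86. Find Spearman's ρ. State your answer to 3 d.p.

ρ = 1 − 6Σd² / [n(n²−1)] = 1 − 6×86 / (9×80)
  = 1 − 516/720 = 1 − 0.7167 ≈ 0.283

0.283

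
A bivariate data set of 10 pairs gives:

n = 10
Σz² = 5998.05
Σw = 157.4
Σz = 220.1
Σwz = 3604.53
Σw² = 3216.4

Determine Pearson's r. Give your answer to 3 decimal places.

r = (nΣwz − ΣwΣz) / √[(nΣw² − (Σw)²)(nΣz² − (Σz)²)]
Numerator: 10×3604.53 − 157.4×220.1 = 1401.56
Denominator: √[(32164 − 24774.76)(59980.5 − 48444.01)] = √[7389.24 × 11536.49] = 9232.8703
r = 1401.56 / 9232.8703 ≈ 0.152

0.152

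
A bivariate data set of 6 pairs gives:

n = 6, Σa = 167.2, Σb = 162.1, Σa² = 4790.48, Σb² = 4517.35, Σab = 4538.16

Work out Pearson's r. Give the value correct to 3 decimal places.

r = (nΣab − ΣaΣb) / √[(nΣa² − (Σa)²)(nΣb² − (Σb)²)]
Numerator: 6×4538.16 − 167.2×162.1 = 125.84
Denominator: √[(28742.88 − 27955.84)(27104.1 − 26276.41)] = √[787.04 × 827.69] = 807.1091
r = 125.84 / 807.1091 ≈ 0.156

0.156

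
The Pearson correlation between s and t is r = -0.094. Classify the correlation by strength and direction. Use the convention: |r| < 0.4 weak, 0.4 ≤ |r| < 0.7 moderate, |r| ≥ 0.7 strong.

weak negative

r = -0.094 < 0 so the relationship is negative.
|r| = 0.094, which falls in the weak range.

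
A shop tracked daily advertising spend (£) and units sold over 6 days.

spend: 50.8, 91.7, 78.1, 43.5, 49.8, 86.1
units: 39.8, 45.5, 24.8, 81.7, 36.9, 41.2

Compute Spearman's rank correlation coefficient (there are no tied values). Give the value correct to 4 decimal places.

-0.0286

Rank spend: 3, 6, 4, 1, 2, 5
Rank units: 3, 5, 1, 6, 2, 4
d = rank(spend) − rank(units): 0, 1, 3, -5, 0, 1; Σd² = 36
ρ = 1 − 6Σd² / [n(n²−1)] = 1 − 6×36 / (6×35) = 1 − 216/210 ≈ -0.0286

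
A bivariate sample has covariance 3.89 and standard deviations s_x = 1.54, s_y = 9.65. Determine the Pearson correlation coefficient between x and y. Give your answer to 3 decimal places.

r = Cov(x,y) / (s_x · s_y) = 3.89 / (1.54 × 9.65)
  = 3.89 / 14.8610 ≈ 0.262

0.262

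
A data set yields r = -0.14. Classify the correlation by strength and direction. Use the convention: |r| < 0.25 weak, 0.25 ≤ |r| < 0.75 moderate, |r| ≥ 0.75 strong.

r = -0.14 < 0 so the relationship is negative.
|r| = 0.14, which falls in the weak range.

weak negative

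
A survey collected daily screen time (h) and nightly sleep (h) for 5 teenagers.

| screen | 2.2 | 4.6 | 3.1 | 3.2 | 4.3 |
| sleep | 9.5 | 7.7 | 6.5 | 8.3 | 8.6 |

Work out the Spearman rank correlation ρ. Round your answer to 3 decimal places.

Rank screen: 1, 5, 2, 3, 4
Rank sleep: 5, 2, 1, 3, 4
d = rank(screen) − rank(sleep): -4, 3, 1, 0, 0; Σd² = 26
ρ = 1 − 6Σd² / [n(n²−1)] = 1 − 6×26 / (5×24) = 1 − 156/120 ≈ -0.300

-0.300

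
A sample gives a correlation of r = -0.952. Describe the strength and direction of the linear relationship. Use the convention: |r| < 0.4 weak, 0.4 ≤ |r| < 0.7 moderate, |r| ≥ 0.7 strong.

strong negative

r = -0.952 < 0 so the relationship is negative.
|r| = 0.952, which falls in the strong range.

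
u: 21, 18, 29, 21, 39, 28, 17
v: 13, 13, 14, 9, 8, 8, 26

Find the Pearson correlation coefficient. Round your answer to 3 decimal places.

n = 7, Σu = 173, Σv = 91, Σu² = 4641, Σv² = 1419, Σuv = 2080
nΣuv − ΣuΣv = 14560 − 15743 = -1183
nΣu² − (Σu)² = 32487 − 29929 = 2558; nΣv² − (Σv)² = 9933 − 8281 = 1652
r = -1183 / √(2558 × 1652) = -1183 / 2055.6790 ≈ -0.575

-0.575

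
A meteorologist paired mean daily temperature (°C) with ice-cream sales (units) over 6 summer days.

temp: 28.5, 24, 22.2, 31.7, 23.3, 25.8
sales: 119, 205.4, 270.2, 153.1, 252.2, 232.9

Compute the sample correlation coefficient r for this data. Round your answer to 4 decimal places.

-0.8437

n = 6, Σx = 155.5, Σy = 1232.8, Σx² = 4094.51, Σy² = 270645.06, Σxy = 31057.89
nΣxy − ΣxΣy = 186347.34 − 191700.4 = -5353.06
nΣx² − (Σx)² = 24567.06 − 24180.25 = 386.81; nΣy² − (Σy)² = 1623870.36 − 1519795.84 = 104074.52
r = -5353.06 / √(386.81 × 104074.52) = -5353.06 / 6344.8456 ≈ -0.8437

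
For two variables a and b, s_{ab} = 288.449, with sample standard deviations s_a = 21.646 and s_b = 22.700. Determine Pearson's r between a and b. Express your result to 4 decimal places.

r = Cov(a,b) / (s_a · s_b) = 288.449 / (21.646 × 22.700)
  = 288.449 / 491.3642 ≈ 0.5870

0.5870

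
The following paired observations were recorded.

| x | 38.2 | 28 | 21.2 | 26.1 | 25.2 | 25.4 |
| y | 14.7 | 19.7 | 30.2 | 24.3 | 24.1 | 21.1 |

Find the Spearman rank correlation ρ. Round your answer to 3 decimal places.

-0.829

Rank x: 6, 5, 1, 4, 2, 3
Rank y: 1, 2, 6, 5, 4, 3
d = rank(x) − rank(y): 5, 3, -5, -1, -2, 0; Σd² = 64
ρ = 1 − 6Σd² / [n(n²−1)] = 1 − 6×64 / (6×35) = 1 − 384/210 ≈ -0.829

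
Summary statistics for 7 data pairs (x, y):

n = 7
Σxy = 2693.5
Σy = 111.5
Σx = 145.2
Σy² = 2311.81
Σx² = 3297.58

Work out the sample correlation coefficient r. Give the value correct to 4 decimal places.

r = (nΣxy − ΣxΣy) / √[(nΣx² − (Σx)²)(nΣy² − (Σy)²)]
Numerator: 7×2693.5 − 145.2×111.5 = 2664.7
Denominator: √[(23083.06 − 21083.04)(16182.67 − 12432.25)] = √[2000.02 × 3750.42] = 2738.7798
r = 2664.7 / 2738.7798 ≈ 0.9730

0.9730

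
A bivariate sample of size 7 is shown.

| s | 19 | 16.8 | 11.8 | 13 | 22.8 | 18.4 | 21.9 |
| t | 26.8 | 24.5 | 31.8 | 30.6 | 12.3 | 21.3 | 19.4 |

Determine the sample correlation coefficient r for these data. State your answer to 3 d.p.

n = 7, Σs = 123.7, Σt = 166.7, Σs² = 2289.49, Σt² = 4247.43, Σst = 2791.06
nΣst − ΣsΣt = 19537.42 − 20620.79 = -1083.37
nΣs² − (Σs)² = 16026.43 − 15301.69 = 724.74; nΣt² − (Σt)² = 29732.01 − 27788.89 = 1943.12
r = -1083.37 / √(724.74 × 1943.12) = -1083.37 / 1186.7000 ≈ -0.913

-0.913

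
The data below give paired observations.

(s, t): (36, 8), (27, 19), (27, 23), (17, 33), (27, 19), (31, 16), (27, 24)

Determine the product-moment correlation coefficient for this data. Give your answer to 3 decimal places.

n = 7, Σs = 192, Σt = 142, Σs² = 5462, Σt² = 3236, Σst = 3640
nΣst − ΣsΣt = 25480 − 27264 = -1784
nΣs² − (Σs)² = 38234 − 36864 = 1370; nΣt² − (Σt)² = 22652 − 20164 = 2488
r = -1784 / √(1370 × 2488) = -1784 / 1846.2286 ≈ -0.966

-0.966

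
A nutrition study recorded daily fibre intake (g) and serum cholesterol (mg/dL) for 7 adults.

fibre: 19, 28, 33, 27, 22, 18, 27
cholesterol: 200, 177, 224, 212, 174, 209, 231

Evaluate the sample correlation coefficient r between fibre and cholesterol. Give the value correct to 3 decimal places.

0.322

n = 7, Σx = 174, Σy = 1427, Σx² = 4500, Σy² = 293767, Σxy = 35699
nΣxy − ΣxΣy = 249893 − 248298 = 1595
nΣx² − (Σx)² = 31500 − 30276 = 1224; nΣy² − (Σy)² = 2056369 − 2036329 = 20040
r = 1595 / √(1224 × 20040) = 1595 / 4952.6720 ≈ 0.322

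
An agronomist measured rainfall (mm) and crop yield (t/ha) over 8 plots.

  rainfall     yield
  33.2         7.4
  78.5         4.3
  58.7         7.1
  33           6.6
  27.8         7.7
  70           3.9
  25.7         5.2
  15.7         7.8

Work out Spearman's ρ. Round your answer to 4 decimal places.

-0.6667

Rank rainfall: 5, 8, 6, 4, 3, 7, 2, 1
Rank yield: 6, 2, 5, 4, 7, 1, 3, 8
d = rank(rainfall) − rank(yield): -1, 6, 1, 0, -4, 6, -1, -7; Σd² = 140
ρ = 1 − 6Σd² / [n(n²−1)] = 1 − 6×140 / (8×63) = 1 − 840/504 ≈ -0.6667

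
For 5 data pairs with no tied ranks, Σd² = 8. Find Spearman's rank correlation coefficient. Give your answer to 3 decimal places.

ρ = 1 − 6Σd² / [n(n²−1)] = 1 − 6×8 / (5×24)
  = 1 − 48/120 = 1 − 0.4000 ≈ 0.600

0.600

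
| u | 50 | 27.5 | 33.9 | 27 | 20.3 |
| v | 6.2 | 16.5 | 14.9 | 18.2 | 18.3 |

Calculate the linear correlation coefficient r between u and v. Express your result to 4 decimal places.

n = 5, Σu = 158.7, Σv = 74.1, Σu² = 5546.55, Σv² = 1198.83, Σuv = 2131.75
nΣuv − ΣuΣv = 10658.75 − 11759.67 = -1100.92
nΣu² − (Σu)² = 27732.75 − 25185.69 = 2547.06; nΣv² − (Σv)² = 5994.15 − 5490.81 = 503.34
r = -1100.92 / √(2547.06 × 503.34) = -1100.92 / 1132.2708 ≈ -0.9723

-0.9723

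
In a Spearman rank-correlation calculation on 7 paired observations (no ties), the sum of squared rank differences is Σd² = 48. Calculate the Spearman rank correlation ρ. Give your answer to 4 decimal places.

0.1429

ρ = 1 − 6Σd² / [n(n²−1)] = 1 − 6×48 / (7×48)
  = 1 − 288/336 = 1 − 0.85714 ≈ 0.1429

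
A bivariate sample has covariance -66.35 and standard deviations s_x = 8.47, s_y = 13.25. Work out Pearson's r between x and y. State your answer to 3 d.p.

-0.591

r = Cov(x,y) / (s_x · s_y) = -66.35 / (8.47 × 13.25)
  = -66.35 / 112.2275 ≈ -0.591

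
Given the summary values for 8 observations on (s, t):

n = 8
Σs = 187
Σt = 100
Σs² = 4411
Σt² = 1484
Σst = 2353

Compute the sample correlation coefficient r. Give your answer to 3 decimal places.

r = (nΣst − ΣsΣt) / √[(nΣs² − (Σs)²)(nΣt² − (Σt)²)]
Numerator: 8×2353 − 187×100 = 124
Denominator: √[(35288 − 34969)(11872 − 10000)] = √[319 × 1872] = 772.7665
r = 124 / 772.7665 ≈ 0.160

0.160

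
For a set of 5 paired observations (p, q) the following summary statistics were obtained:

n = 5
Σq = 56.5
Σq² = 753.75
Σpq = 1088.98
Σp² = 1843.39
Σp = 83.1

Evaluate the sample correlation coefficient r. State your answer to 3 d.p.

0.650

r = (nΣpq − ΣpΣq) / √[(nΣp² − (Σp)²)(nΣq² − (Σq)²)]
Numerator: 5×1088.98 − 83.1×56.5 = 749.75
Denominator: √[(9216.95 − 6905.61)(3768.75 − 3192.25)] = √[2311.34 × 576.5] = 1154.3342
r = 749.75 / 1154.3342 ≈ 0.650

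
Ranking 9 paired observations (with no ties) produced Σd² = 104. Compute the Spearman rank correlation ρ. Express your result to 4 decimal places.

ρ = 1 − 6Σd² / [n(n²−1)] = 1 − 6×104 / (9×80)
  = 1 − 624/720 = 1 − 0.86667 ≈ 0.1333

0.1333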